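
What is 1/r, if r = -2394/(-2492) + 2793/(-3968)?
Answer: 353152/90687 ≈ 3.8942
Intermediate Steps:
r = 90687/353152 (r = -2394*(-1/2492) + 2793*(-1/3968) = 171/178 - 2793/3968 = 90687/353152 ≈ 0.25679)
1/r = 1/(90687/353152) = 353152/90687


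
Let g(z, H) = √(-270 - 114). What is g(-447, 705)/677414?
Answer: 4*I*√6/338707 ≈ 2.8928e-5*I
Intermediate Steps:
g(z, H) = 8*I*√6 (g(z, H) = √(-384) = 8*I*√6)
g(-447, 705)/677414 = (8*I*√6)/677414 = (8*I*√6)*(1/677414) = 4*I*√6/338707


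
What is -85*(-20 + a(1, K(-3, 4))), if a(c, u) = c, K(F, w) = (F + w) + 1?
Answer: 1615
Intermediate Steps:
K(F, w) = 1 + F + w
-85*(-20 + a(1, K(-3, 4))) = -85*(-20 + 1) = -85*(-19) = 1615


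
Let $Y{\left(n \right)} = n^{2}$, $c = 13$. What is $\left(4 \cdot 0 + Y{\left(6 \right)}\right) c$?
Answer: $468$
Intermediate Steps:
$\left(4 \cdot 0 + Y{\left(6 \right)}\right) c = \left(4 \cdot 0 + 6^{2}\right) 13 = \left(0 + 36\right) 13 = 36 \cdot 13 = 468$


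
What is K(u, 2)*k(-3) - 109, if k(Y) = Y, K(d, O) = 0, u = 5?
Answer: -109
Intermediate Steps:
K(u, 2)*k(-3) - 109 = 0*(-3) - 109 = 0 - 109 = -109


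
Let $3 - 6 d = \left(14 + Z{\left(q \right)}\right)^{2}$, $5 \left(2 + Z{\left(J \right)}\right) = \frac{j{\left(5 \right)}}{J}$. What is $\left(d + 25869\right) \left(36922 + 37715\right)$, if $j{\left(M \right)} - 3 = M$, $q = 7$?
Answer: $\frac{4725956150439}{2450} \approx 1.929 \cdot 10^{9}$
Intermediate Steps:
$j{\left(M \right)} = 3 + M$
$Z{\left(J \right)} = -2 + \frac{8}{5 J}$ ($Z{\left(J \right)} = -2 + \frac{\left(3 + 5\right) \frac{1}{J}}{5} = -2 + \frac{8 \frac{1}{J}}{5} = -2 + \frac{8}{5 J}$)
$d = - \frac{179509}{7350}$ ($d = \frac{1}{2} - \frac{\left(14 - \left(2 - \frac{8}{5 \cdot 7}\right)\right)^{2}}{6} = \frac{1}{2} - \frac{\left(14 + \left(-2 + \frac{8}{5} \cdot \frac{1}{7}\right)\right)^{2}}{6} = \frac{1}{2} - \frac{\left(14 + \left(-2 + \frac{8}{35}\right)\right)^{2}}{6} = \frac{1}{2} - \frac{\left(14 - \frac{62}{35}\right)^{2}}{6} = \frac{1}{2} - \frac{\left(\frac{428}{35}\right)^{2}}{6} = \frac{1}{2} - \frac{91592}{3675} = - \frac{179509}{7350} \approx -24.423$)
$\left(d + 25869\right) \left(36922 + 37715\right) = \left(- \frac{179509}{7350} + 25869\right) \left(36922 + 37715\right) = \frac{189957641}{7350} \cdot 74637 = \frac{4725956150439}{2450}$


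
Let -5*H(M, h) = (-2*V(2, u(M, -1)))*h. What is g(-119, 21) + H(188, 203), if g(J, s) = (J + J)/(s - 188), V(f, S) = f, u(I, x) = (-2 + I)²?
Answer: 136794/835 ≈ 163.83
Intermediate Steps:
g(J, s) = 2*J/(-188 + s) (g(J, s) = (2*J)/(-188 + s) = 2*J/(-188 + s))
H(M, h) = 4*h/5 (H(M, h) = -(-2*2)*h/5 = -(-4)*h/5 = 4*h/5)
g(-119, 21) + H(188, 203) = 2*(-119)/(-188 + 21) + (⅘)*203 = 2*(-119)/(-167) + 812/5 = 2*(-119)*(-1/167) + 812/5 = 238/167 + 812/5 = 136794/835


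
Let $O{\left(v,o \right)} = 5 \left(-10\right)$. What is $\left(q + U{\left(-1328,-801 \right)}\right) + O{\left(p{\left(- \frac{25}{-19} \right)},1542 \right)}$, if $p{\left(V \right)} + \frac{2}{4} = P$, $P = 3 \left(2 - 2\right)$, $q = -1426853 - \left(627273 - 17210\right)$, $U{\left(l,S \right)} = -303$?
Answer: $-2037269$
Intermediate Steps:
$q = -2036916$ ($q = -1426853 - \left(627273 - 17210\right) = -1426853 - 610063 = -2036916$)
$P = 0$ ($P = 3 \cdot 0 = 0$)
$p{\left(V \right)} = - \frac{1}{2}$ ($p{\left(V \right)} = - \frac{1}{2} + 0 = - \frac{1}{2}$)
$O{\left(v,o \right)} = -50$
$\left(q + U{\left(-1328,-801 \right)}\right) + O{\left(p{\left(- \frac{25}{-19} \right)},1542 \right)} = \left(-2036916 - 303\right) - 50 = -2037219 - 50 = -2037269$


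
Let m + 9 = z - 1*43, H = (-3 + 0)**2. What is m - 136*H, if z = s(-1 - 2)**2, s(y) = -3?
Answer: -1267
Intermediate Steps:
H = 9 (H = (-3)**2 = 9)
z = 9 (z = (-3)**2 = 9)
m = -43 (m = -9 + (9 - 1*43) = -9 + (9 - 43) = -9 - 34 = -43)
m - 136*H = -43 - 136*9 = -43 - 1224 = -1267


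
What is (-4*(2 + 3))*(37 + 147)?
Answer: -3680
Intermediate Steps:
(-4*(2 + 3))*(37 + 147) = -4*5*184 = -20*184 = -3680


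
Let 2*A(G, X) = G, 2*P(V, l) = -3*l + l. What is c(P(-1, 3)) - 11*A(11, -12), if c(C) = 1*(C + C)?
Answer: -133/2 ≈ -66.500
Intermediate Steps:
P(V, l) = -l (P(V, l) = (-3*l + l)/2 = (-2*l)/2 = -l)
A(G, X) = G/2
c(C) = 2*C (c(C) = 1*(2*C) = 2*C)
c(P(-1, 3)) - 11*A(11, -12) = 2*(-1*3) - 11*11/2 = 2*(-3) - 11*11/2 = -6 - 121/2 = -133/2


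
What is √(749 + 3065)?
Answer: √3814 ≈ 61.758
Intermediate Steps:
√(749 + 3065) = √3814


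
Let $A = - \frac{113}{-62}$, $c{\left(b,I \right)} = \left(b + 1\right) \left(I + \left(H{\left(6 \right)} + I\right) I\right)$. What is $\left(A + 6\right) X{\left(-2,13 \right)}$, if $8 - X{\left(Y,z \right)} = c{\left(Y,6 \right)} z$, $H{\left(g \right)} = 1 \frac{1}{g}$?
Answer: $\frac{274995}{62} \approx 4435.4$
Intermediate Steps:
$H{\left(g \right)} = \frac{1}{g}$
$c{\left(b,I \right)} = \left(1 + b\right) \left(I + I \left(\frac{1}{6} + I\right)\right)$ ($c{\left(b,I \right)} = \left(b + 1\right) \left(I + \left(\frac{1}{6} + I\right) I\right) = \left(1 + b\right) \left(I + \left(\frac{1}{6} + I\right) I\right) = \left(1 + b\right) \left(I + I \left(\frac{1}{6} + I\right)\right)$)
$X{\left(Y,z \right)} = 8 - z \left(43 + 43 Y\right)$ ($X{\left(Y,z \right)} = 8 - \frac{1}{6} \cdot 6 \left(7 + 6 \cdot 6 + 7 Y + 6 \cdot 6 Y\right) z = 8 - \frac{1}{6} \cdot 6 \left(7 + 36 + 7 Y + 36 Y\right) z = 8 - \frac{1}{6} \cdot 6 \left(43 + 43 Y\right) z = 8 - \left(43 + 43 Y\right) z = 8 - z \left(43 + 43 Y\right)$)
$A = \frac{113}{62}$ ($A = \left(-113\right) \left(- \frac{1}{62}\right) = \frac{113}{62} \approx 1.8226$)
$\left(A + 6\right) X{\left(-2,13 \right)} = \left(\frac{113}{62} + 6\right) \left(8 - 559 \left(1 - 2\right)\right) = \frac{485 \left(8 - 559 \left(-1\right)\right)}{62} = \frac{485 \left(8 + 559\right)}{62} = \frac{485}{62} \cdot 567 = \frac{274995}{62}$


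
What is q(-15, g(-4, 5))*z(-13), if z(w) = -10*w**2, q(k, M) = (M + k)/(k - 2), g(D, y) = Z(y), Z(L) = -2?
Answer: -1690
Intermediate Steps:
g(D, y) = -2
q(k, M) = (M + k)/(-2 + k)
q(-15, g(-4, 5))*z(-13) = ((-2 - 15)/(-2 - 15))*(-10*(-13)**2) = (-17/(-17))*(-10*169) = -1/17*(-17)*(-1690) = 1*(-1690) = -1690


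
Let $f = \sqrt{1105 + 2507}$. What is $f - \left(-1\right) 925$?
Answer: $925 + 2 \sqrt{903} \approx 985.1$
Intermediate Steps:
$f = 2 \sqrt{903}$ ($f = \sqrt{3612} = 2 \sqrt{903} \approx 60.1$)
$f - \left(-1\right) 925 = 2 \sqrt{903} - \left(-1\right) 925 = 2 \sqrt{903} - -925 = 2 \sqrt{903} + 925 = 925 + 2 \sqrt{903}$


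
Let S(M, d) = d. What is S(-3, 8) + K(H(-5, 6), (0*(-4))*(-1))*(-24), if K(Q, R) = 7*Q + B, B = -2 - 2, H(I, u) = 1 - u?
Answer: 944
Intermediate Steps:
B = -4
K(Q, R) = -4 + 7*Q (K(Q, R) = 7*Q - 4 = -4 + 7*Q)
S(-3, 8) + K(H(-5, 6), (0*(-4))*(-1))*(-24) = 8 + (-4 + 7*(1 - 1*6))*(-24) = 8 + (-4 + 7*(1 - 6))*(-24) = 8 + (-4 + 7*(-5))*(-24) = 8 + (-4 - 35)*(-24) = 8 - 39*(-24) = 8 + 936 = 944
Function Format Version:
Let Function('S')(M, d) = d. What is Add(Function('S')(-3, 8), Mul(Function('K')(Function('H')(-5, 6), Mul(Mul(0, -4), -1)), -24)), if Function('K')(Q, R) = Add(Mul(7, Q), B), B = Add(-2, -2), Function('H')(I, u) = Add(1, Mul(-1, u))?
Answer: 944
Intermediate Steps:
B = -4
Function('K')(Q, R) = Add(-4, Mul(7, Q)) (Function('K')(Q, R) = Add(Mul(7, Q), -4) = Add(-4, Mul(7, Q)))
Add(Function('S')(-3, 8), Mul(Function('K')(Function('H')(-5, 6), Mul(Mul(0, -4), -1)), -24)) = Add(8, Mul(Add(-4, Mul(7, Add(1, Mul(-1, 6)))), -24)) = Add(8, Mul(Add(-4, Mul(7, Add(1, -6))), -24)) = Add(8, Mul(Add(-4, Mul(7, -5)), -24)) = Add(8, Mul(Add(-4, -35), -24)) = Add(8, Mul(-39, -24)) = Add(8, 936) = 944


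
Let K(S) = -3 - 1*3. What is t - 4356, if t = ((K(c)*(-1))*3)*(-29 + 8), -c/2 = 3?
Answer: -4734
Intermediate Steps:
c = -6 (c = -2*3 = -6)
K(S) = -6 (K(S) = -3 - 3 = -6)
t = -378 (t = (-6*(-1)*3)*(-29 + 8) = (6*3)*(-21) = 18*(-21) = -378)
t - 4356 = -378 - 4356 = -4734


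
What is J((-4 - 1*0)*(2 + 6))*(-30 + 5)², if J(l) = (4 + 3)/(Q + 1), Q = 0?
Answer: 4375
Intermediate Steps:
J(l) = 7 (J(l) = (4 + 3)/(0 + 1) = 7/1 = 7*1 = 7)
J((-4 - 1*0)*(2 + 6))*(-30 + 5)² = 7*(-30 + 5)² = 7*(-25)² = 7*625 = 4375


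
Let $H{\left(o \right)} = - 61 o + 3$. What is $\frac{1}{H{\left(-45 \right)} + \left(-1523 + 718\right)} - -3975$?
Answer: $\frac{7723426}{1943} \approx 3975.0$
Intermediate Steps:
$H{\left(o \right)} = 3 - 61 o$
$\frac{1}{H{\left(-45 \right)} + \left(-1523 + 718\right)} - -3975 = \frac{1}{\left(3 - -2745\right) + \left(-1523 + 718\right)} - -3975 = \frac{1}{\left(3 + 2745\right) - 805} + 3975 = \frac{1}{2748 - 805} + 3975 = \frac{1}{1943} + 3975 = \frac{7723426}{1943}$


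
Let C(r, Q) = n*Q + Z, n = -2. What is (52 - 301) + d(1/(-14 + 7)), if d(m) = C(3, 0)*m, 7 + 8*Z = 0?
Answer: -1991/8 ≈ -248.88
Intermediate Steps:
Z = -7/8 (Z = -7/8 + (⅛)*0 = -7/8 + 0 = -7/8 ≈ -0.87500)
C(r, Q) = -7/8 - 2*Q (C(r, Q) = -2*Q - 7/8 = -7/8 - 2*Q)
d(m) = -7*m/8 (d(m) = (-7/8 - 2*0)*m = (-7/8 + 0)*m = -7*m/8)
(52 - 301) + d(1/(-14 + 7)) = (52 - 301) - 7/(8*(-14 + 7)) = -249 - 7/8/(-7) = -249 - 7/8*(-⅐) = -249 + ⅛ = -1991/8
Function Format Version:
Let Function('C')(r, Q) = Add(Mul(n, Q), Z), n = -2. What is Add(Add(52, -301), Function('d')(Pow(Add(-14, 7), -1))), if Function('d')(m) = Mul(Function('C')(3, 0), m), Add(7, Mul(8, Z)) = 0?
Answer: Rational(-1991, 8) ≈ -248.88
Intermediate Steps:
Z = Rational(-7, 8) (Z = Add(Rational(-7, 8), Mul(Rational(1, 8), 0)) = Add(Rational(-7, 8), 0) = Rational(-7, 8) ≈ -0.87500)
Function('C')(r, Q) = Add(Rational(-7, 8), Mul(-2, Q)) (Function('C')(r, Q) = Add(Mul(-2, Q), Rational(-7, 8)) = Add(Rational(-7, 8), Mul(-2, Q)))
Function('d')(m) = Mul(Rational(-7, 8), m) (Function('d')(m) = Mul(Add(Rational(-7, 8), Mul(-2, 0)), m) = Mul(Add(Rational(-7, 8), 0), m) = Mul(Rational(-7, 8), m))
Add(Add(52, -301), Function('d')(Pow(Add(-14, 7), -1))) = Add(Add(52, -301), Mul(Rational(-7, 8), Pow(Add(-14, 7), -1))) = Add(-249, Mul(Rational(-7, 8), Pow(-7, -1))) = Add(-249, Mul(Rational(-7, 8), Rational(-1, 7))) = Add(-249, Rational(1, 8)) = Rational(-1991, 8)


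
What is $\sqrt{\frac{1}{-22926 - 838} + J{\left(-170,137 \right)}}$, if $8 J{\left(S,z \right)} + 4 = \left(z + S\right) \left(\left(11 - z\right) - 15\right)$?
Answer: $\frac{\sqrt{328177358574}}{23764} \approx 24.107$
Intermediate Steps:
$J{\left(S,z \right)} = - \frac{1}{2} + \frac{\left(-4 - z\right) \left(S + z\right)}{8}$ ($J{\left(S,z \right)} = - \frac{1}{2} + \frac{\left(z + S\right) \left(\left(11 - z\right) - 15\right)}{8} = - \frac{1}{2} + \frac{\left(S + z\right) \left(-4 - z\right)}{8} = - \frac{1}{2} + \frac{\left(-4 - z\right) \left(S + z\right)}{8}$)
$\sqrt{\frac{1}{-22926 - 838} + J{\left(-170,137 \right)}} = \sqrt{\frac{1}{-22926 - 838} - \left(-16 - \frac{11645}{4} + \frac{18769}{8}\right)} = \sqrt{\frac{1}{-23764} - - \frac{4649}{8}} = \sqrt{- \frac{1}{23764} - - \frac{4649}{8}} = \sqrt{- \frac{1}{23764} + \frac{4649}{8}} = \sqrt{\frac{27619707}{47528}} = \frac{\sqrt{328177358574}}{23764}$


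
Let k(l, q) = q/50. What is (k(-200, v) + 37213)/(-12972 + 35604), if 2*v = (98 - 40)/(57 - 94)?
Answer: 22948007/13956400 ≈ 1.6443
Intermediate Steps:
v = -29/37 (v = ((98 - 40)/(57 - 94))/2 = (58/(-37))/2 = (58*(-1/37))/2 = (½)*(-58/37) = -29/37 ≈ -0.78378)
k(l, q) = q/50 (k(l, q) = q*(1/50) = q/50)
(k(-200, v) + 37213)/(-12972 + 35604) = ((1/50)*(-29/37) + 37213)/(-12972 + 35604) = (-29/1850 + 37213)/22632 = (68844021/1850)*(1/22632) = 22948007/13956400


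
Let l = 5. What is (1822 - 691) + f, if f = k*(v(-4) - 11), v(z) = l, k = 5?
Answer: 1101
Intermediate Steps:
v(z) = 5
f = -30 (f = 5*(5 - 11) = 5*(-6) = -30)
(1822 - 691) + f = (1822 - 691) - 30 = 1131 - 30 = 1101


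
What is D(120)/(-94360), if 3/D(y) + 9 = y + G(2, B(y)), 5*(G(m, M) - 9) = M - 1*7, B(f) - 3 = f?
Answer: -3/13512352 ≈ -2.2202e-7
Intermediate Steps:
B(f) = 3 + f
G(m, M) = 38/5 + M/5 (G(m, M) = 9 + (M - 1*7)/5 = 9 + (M - 7)/5 = 9 + (-7 + M)/5 = 9 + (-7/5 + M/5) = 38/5 + M/5)
D(y) = 3/(-⅘ + 6*y/5) (D(y) = 3/(-9 + (y + (38/5 + (3 + y)/5))) = 3/(-9 + (y + (38/5 + (⅗ + y/5)))) = 3/(-9 + (y + (41/5 + y/5))) = 3/(-9 + (41/5 + 6*y/5)) = 3/(-⅘ + 6*y/5))
D(120)/(-94360) = (15/(2*(-2 + 3*120)))/(-94360) = (15/(2*(-2 + 360)))*(-1/94360) = ((15/2)/358)*(-1/94360) = ((15/2)*(1/358))*(-1/94360) = (15/716)*(-1/94360) = -3/13512352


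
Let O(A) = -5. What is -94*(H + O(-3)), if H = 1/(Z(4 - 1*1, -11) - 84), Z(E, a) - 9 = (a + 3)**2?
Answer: 5264/11 ≈ 478.55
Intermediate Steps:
Z(E, a) = 9 + (3 + a)**2 (Z(E, a) = 9 + (a + 3)**2 = 9 + (3 + a)**2)
H = -1/11 (H = 1/((9 + (3 - 11)**2) - 84) = 1/((9 + (-8)**2) - 84) = 1/((9 + 64) - 84) = 1/(73 - 84) = 1/(-11) = -1/11 ≈ -0.090909)
-94*(H + O(-3)) = -94*(-1/11 - 5) = -94*(-56/11) = 5264/11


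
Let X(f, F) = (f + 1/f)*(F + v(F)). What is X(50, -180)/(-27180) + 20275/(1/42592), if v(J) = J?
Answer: 3259911822501/3775 ≈ 8.6355e+8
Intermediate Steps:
X(f, F) = 2*F*(f + 1/f) (X(f, F) = (f + 1/f)*(F + F) = (f + 1/f)*(2*F) = 2*F*(f + 1/f))
X(50, -180)/(-27180) + 20275/(1/42592) = (2*(-180)*(1 + 50²)/50)/(-27180) + 20275/(1/42592) = (2*(-180)*(1/50)*(1 + 2500))*(-1/27180) + 20275/(1/42592) = (2*(-180)*(1/50)*2501)*(-1/27180) + 20275*42592 = -90036/5*(-1/27180) + 863552800 = 2501/3775 + 863552800 = 3259911822501/3775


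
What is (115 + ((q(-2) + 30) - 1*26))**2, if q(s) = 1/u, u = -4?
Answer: 225625/16 ≈ 14102.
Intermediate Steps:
q(s) = -1/4 (q(s) = 1/(-4) = -1/4)
(115 + ((q(-2) + 30) - 1*26))**2 = (115 + ((-1/4 + 30) - 1*26))**2 = (115 + (119/4 - 26))**2 = (115 + 15/4)**2 = (475/4)**2 = 225625/16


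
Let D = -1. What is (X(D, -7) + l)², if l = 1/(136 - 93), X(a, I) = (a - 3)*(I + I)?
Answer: 5803281/1849 ≈ 3138.6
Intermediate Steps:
X(a, I) = 2*I*(-3 + a) (X(a, I) = (-3 + a)*(2*I) = 2*I*(-3 + a))
l = 1/43 ≈ 0.023256
(X(D, -7) + l)² = (2*(-7)*(-3 - 1) + 1/43)² = (2*(-7)*(-4) + 1/43)² = (56 + 1/43)² = (2409/43)² = 5803281/1849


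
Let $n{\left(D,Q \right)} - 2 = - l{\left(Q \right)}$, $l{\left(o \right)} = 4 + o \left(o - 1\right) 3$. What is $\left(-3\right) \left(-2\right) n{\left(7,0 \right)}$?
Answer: $-12$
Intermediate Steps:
$l{\left(o \right)} = 4 + 3 o \left(-1 + o\right)$ ($l{\left(o \right)} = 4 + o \left(-1 + o\right) 3 = 4 + 3 o \left(-1 + o\right)$)
$n{\left(D,Q \right)} = -2 - 3 Q^{2} + 3 Q$ ($n{\left(D,Q \right)} = 2 - \left(4 - 3 Q + 3 Q^{2}\right) = -2 - 3 Q^{2} + 3 Q$)
$\left(-3\right) \left(-2\right) n{\left(7,0 \right)} = \left(-3\right) \left(-2\right) \left(-2 - 3 \cdot 0^{2} + 3 \cdot 0\right) = 6 \left(-2 - 0 + 0\right) = 6 \left(-2 + 0 + 0\right) = 6 \left(-2\right) = -12$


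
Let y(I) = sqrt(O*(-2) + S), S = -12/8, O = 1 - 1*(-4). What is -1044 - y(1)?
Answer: -1044 - I*sqrt(46)/2 ≈ -1044.0 - 3.3912*I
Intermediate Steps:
O = 5 (O = 1 + 4 = 5)
S = -3/2 (S = -12*1/8 = -3/2 ≈ -1.5000)
y(I) = I*sqrt(46)/2 (y(I) = sqrt(5*(-2) - 3/2) = sqrt(-10 - 3/2) = sqrt(-23/2) = I*sqrt(46)/2)
-1044 - y(1) = -1044 - I*sqrt(46)/2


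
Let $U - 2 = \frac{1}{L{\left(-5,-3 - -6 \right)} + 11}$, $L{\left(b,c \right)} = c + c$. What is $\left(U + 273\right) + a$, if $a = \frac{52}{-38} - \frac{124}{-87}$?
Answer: $\frac{7731026}{28101} \approx 275.12$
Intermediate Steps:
$L{\left(b,c \right)} = 2 c$
$U = \frac{35}{17}$ ($U = 2 + \frac{1}{2 \left(-3 - -6\right) + 11} = 2 + \frac{1}{2 \left(-3 + 6\right) + 11} = 2 + \frac{1}{2 \cdot 3 + 11} = 2 + \frac{1}{6 + 11} = 2 + \frac{1}{17} = \frac{35}{17} \approx 2.0588$)
$a = \frac{94}{1653}$ ($a = 52 \left(- \frac{1}{38}\right) - - \frac{124}{87} = - \frac{26}{19} + \frac{124}{87} = \frac{94}{1653} \approx 0.056866$)
$\left(U + 273\right) + a = \left(\frac{35}{17} + 273\right) + \frac{94}{1653} = \frac{4676}{17} + \frac{94}{1653} = \frac{7731026}{28101}$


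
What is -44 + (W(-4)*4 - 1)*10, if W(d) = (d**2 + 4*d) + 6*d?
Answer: -1014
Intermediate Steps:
W(d) = d**2 + 10*d
-44 + (W(-4)*4 - 1)*10 = -44 + (-4*(10 - 4)*4 - 1)*10 = -44 + (-4*6*4 - 1)*10 = -44 + (-24*4 - 1)*10 = -44 + (-96 - 1)*10 = -44 - 97*10 = -44 - 970 = -1014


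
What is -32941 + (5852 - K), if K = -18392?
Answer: -8697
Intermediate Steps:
-32941 + (5852 - K) = -32941 + (5852 - 1*(-18392)) = -32941 + (5852 + 18392) = -32941 + 24244 = -8697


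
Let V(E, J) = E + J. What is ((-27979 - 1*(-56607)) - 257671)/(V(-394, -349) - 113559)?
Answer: 229043/114302 ≈ 2.0038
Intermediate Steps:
((-27979 - 1*(-56607)) - 257671)/(V(-394, -349) - 113559) = ((-27979 - 1*(-56607)) - 257671)/((-394 - 349) - 113559) = ((-27979 + 56607) - 257671)/(-743 - 113559) = (28628 - 257671)/(-114302) = -229043*(-1/114302) = 229043/114302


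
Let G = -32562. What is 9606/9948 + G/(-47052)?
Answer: 1796084/1083503 ≈ 1.6577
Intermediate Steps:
9606/9948 + G/(-47052) = 9606/9948 - 32562/(-47052) = 9606*(1/9948) - 32562*(-1/47052) = 1601/1658 + 1809/2614 = 1796084/1083503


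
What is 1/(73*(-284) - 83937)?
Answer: -1/104669 ≈ -9.5539e-6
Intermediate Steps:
1/(73*(-284) - 83937) = 1/(-20732 - 83937) = 1/(-104669) = -1/104669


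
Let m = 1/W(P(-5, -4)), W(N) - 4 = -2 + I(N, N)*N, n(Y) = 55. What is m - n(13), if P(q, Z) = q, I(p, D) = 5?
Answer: -1266/23 ≈ -55.043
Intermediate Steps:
W(N) = 2 + 5*N (W(N) = 4 + (-2 + 5*N) = 2 + 5*N)
m = -1/23 (m = 1/(2 + 5*(-5)) = 1/(2 - 25) = 1/(-23) = -1/23 ≈ -0.043478)
m - n(13) = -1/23 - 1*55 = -1/23 - 55 = -1266/23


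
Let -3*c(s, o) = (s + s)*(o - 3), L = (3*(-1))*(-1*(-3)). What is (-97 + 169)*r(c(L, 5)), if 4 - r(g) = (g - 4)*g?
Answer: -6624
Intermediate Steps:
L = -9 (L = -3*3 = -9)
c(s, o) = -2*s*(-3 + o)/3 (c(s, o) = -(s + s)*(o - 3)/3 = -2*s*(-3 + o)/3)
r(g) = 4 - g*(-4 + g) (r(g) = 4 - (g - 4)*g = 4 - (-4 + g)*g = 4 - g*(-4 + g))
(-97 + 169)*r(c(L, 5)) = (-97 + 169)*(4 - ((⅔)*(-9)*(3 - 1*5))² + 4*((⅔)*(-9)*(3 - 1*5))) = 72*(4 - ((⅔)*(-9)*(3 - 5))² + 4*((⅔)*(-9)*(3 - 5))) = 72*(4 - ((⅔)*(-9)*(-2))² + 4*((⅔)*(-9)*(-2))) = 72*(4 - 1*12² + 4*12) = 72*(4 - 1*144 + 48) = 72*(4 - 144 + 48) = 72*(-92) = -6624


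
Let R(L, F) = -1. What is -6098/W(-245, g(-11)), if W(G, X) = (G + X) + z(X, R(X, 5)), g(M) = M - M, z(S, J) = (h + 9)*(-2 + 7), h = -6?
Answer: 3049/115 ≈ 26.513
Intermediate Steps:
z(S, J) = 15 (z(S, J) = (-6 + 9)*(-2 + 7) = 3*5 = 15)
g(M) = 0
W(G, X) = 15 + G + X (W(G, X) = (G + X) + 15 = 15 + G + X)
-6098/W(-245, g(-11)) = -6098/(15 - 245 + 0) = -6098/(-230) = -6098*(-1/230) = 3049/115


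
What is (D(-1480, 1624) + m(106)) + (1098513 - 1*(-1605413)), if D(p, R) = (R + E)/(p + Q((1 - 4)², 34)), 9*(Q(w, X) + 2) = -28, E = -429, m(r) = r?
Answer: 36142080957/13366 ≈ 2.7040e+6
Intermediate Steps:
Q(w, X) = -46/9 (Q(w, X) = -2 + (⅑)*(-28) = -2 - 28/9 = -46/9)
D(p, R) = (-429 + R)/(-46/9 + p) (D(p, R) = (R - 429)/(p - 46/9) = (-429 + R)/(-46/9 + p))
(D(-1480, 1624) + m(106)) + (1098513 - 1*(-1605413)) = (9*(-429 + 1624)/(-46 + 9*(-1480)) + 106) + (1098513 - 1*(-1605413)) = (9*1195/(-46 - 13320) + 106) + (1098513 + 1605413) = (9*1195/(-13366) + 106) + 2703926 = (9*(-1/13366)*1195 + 106) + 2703926 = (-10755/13366 + 106) + 2703926 = 1406041/13366 + 2703926 = 36142080957/13366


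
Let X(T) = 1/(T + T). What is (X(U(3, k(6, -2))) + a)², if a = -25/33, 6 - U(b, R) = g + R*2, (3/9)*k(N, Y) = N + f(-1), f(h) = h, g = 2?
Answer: 1776889/2944656 ≈ 0.60343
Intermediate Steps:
k(N, Y) = -3 + 3*N (k(N, Y) = 3*(N - 1) = 3*(-1 + N) = -3 + 3*N)
U(b, R) = 4 - 2*R (U(b, R) = 6 - (2 + R*2) = 6 - (2 + 2*R) = 6 + (-2 - 2*R) = 4 - 2*R)
a = -25/33 (a = -25*1/33 = -25/33 ≈ -0.75758)
X(T) = 1/(2*T)
(X(U(3, k(6, -2))) + a)² = (1/(2*(4 - 2*(-3 + 3*6))) - 25/33)² = (1/(2*(4 - 2*(-3 + 18))) - 25/33)² = (1/(2*(4 - 2*15)) - 25/33)² = (1/(2*(4 - 30)) - 25/33)² = ((½)/(-26) - 25/33)² = ((½)*(-1/26) - 25/33)² = (-1/52 - 25/33)² = (-1333/1716)² = 1776889/2944656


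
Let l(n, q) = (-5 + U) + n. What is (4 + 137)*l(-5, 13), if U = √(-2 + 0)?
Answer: -1410 + 141*I*√2 ≈ -1410.0 + 199.4*I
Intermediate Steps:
U = I*√2 (U = √(-2) = I*√2 ≈ 1.4142*I)
l(n, q) = -5 + n + I*√2 (l(n, q) = (-5 + I*√2) + n = -5 + n + I*√2)
(4 + 137)*l(-5, 13) = (4 + 137)*(-5 - 5 + I*√2) = 141*(-10 + I*√2) = -1410 + 141*I*√2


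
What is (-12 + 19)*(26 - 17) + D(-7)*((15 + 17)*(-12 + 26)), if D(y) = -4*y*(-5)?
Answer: -62657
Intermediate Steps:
D(y) = 20*y (D(y) = -(-20)*y = 20*y)
(-12 + 19)*(26 - 17) + D(-7)*((15 + 17)*(-12 + 26)) = (-12 + 19)*(26 - 17) + (20*(-7))*((15 + 17)*(-12 + 26)) = 7*9 - 4480*14 = 63 - 140*448 = 63 - 62720 = -62657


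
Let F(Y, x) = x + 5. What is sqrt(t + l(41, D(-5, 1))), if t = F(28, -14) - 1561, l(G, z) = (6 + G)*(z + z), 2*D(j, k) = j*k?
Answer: 19*I*sqrt(5) ≈ 42.485*I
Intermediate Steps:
D(j, k) = j*k/2 (D(j, k) = (j*k)/2 = j*k/2)
l(G, z) = 2*z*(6 + G) (l(G, z) = (6 + G)*(2*z) = 2*z*(6 + G))
F(Y, x) = 5 + x
t = -1570 (t = (5 - 14) - 1561 = -9 - 1561 = -1570)
sqrt(t + l(41, D(-5, 1))) = sqrt(-1570 + 2*((1/2)*(-5)*1)*(6 + 41)) = sqrt(-1570 + 2*(-5/2)*47) = sqrt(-1570 - 235) = sqrt(-1805) = 19*I*sqrt(5)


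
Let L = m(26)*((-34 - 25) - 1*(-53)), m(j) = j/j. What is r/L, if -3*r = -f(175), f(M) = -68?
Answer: 34/9 ≈ 3.7778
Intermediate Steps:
m(j) = 1
L = -6 (L = 1*((-34 - 25) - 1*(-53)) = 1*(-59 + 53) = 1*(-6) = -6)
r = -68/3 (r = -(-1)*(-68)/3 = -⅓*68 = -68/3 ≈ -22.667)
r/L = -68/3/(-6) = -68/3*(-⅙) = 34/9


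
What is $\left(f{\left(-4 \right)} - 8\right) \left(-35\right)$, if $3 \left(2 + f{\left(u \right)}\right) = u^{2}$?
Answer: $\frac{490}{3} \approx 163.33$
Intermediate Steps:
$f{\left(u \right)} = -2 + \frac{u^{2}}{3}$
$\left(f{\left(-4 \right)} - 8\right) \left(-35\right) = \left(\left(-2 + \frac{\left(-4\right)^{2}}{3}\right) - 8\right) \left(-35\right) = \left(\left(-2 + \frac{1}{3} \cdot 16\right) - 8\right) \left(-35\right) = \left(\left(-2 + \frac{16}{3}\right) - 8\right) \left(-35\right) = \left(\frac{10}{3} - 8\right) \left(-35\right) = \left(- \frac{14}{3}\right) \left(-35\right) = \frac{490}{3}$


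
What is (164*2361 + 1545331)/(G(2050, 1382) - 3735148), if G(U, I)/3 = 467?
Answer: -47135/91067 ≈ -0.51759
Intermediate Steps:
G(U, I) = 1401 (G(U, I) = 3*467 = 1401)
(164*2361 + 1545331)/(G(2050, 1382) - 3735148) = (164*2361 + 1545331)/(1401 - 3735148) = (387204 + 1545331)/(-3733747) = 1932535*(-1/3733747) = -47135/91067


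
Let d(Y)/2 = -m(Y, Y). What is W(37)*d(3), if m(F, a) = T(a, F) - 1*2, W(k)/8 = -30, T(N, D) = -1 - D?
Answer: -2880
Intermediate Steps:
W(k) = -240 (W(k) = 8*(-30) = -240)
m(F, a) = -3 - F (m(F, a) = (-1 - F) - 1*2 = (-1 - F) - 2 = -3 - F)
d(Y) = 6 + 2*Y (d(Y) = 2*(-(-3 - Y)) = 2*(3 + Y) = 6 + 2*Y)
W(37)*d(3) = -240*(6 + 2*3) = -240*(6 + 6) = -240*12 = -2880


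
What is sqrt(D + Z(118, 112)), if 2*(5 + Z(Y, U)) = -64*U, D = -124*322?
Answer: I*sqrt(43517) ≈ 208.61*I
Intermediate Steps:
D = -39928
Z(Y, U) = -5 - 32*U (Z(Y, U) = -5 + (-64*U)/2 = -5 - 32*U)
sqrt(D + Z(118, 112)) = sqrt(-39928 + (-5 - 32*112)) = sqrt(-39928 + (-5 - 3584)) = sqrt(-39928 - 3589) = sqrt(-43517) = I*sqrt(43517)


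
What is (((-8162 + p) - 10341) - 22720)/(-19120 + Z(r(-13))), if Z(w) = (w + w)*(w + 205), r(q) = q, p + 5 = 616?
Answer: 923/548 ≈ 1.6843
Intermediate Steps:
p = 611 (p = -5 + 616 = 611)
Z(w) = 2*w*(205 + w) (Z(w) = (2*w)*(205 + w) = 2*w*(205 + w))
(((-8162 + p) - 10341) - 22720)/(-19120 + Z(r(-13))) = (((-8162 + 611) - 10341) - 22720)/(-19120 + 2*(-13)*(205 - 13)) = ((-7551 - 10341) - 22720)/(-19120 + 2*(-13)*192) = (-17892 - 22720)/(-19120 - 4992) = -40612/(-24112) = -40612*(-1/24112) = 923/548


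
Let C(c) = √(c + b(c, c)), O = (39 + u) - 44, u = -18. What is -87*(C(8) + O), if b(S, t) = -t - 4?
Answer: 2001 - 174*I ≈ 2001.0 - 174.0*I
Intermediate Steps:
b(S, t) = -4 - t
O = -23 (O = (39 - 18) - 44 = 21 - 44 = -23)
C(c) = 2*I (C(c) = √(c + (-4 - c)) = √(-4) = 2*I)
-87*(C(8) + O) = -87*(2*I - 23) = -87*(-23 + 2*I) = 2001 - 174*I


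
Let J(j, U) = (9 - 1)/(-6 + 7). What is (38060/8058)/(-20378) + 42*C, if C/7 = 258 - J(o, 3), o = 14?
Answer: 3017283843985/41051481 ≈ 73500.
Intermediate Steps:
J(j, U) = 8 (J(j, U) = 8/1 = 8*1 = 8)
C = 1750 (C = 7*(258 - 1*8) = 7*(258 - 8) = 7*250 = 1750)
(38060/8058)/(-20378) + 42*C = (38060/8058)/(-20378) + 42*1750 = (38060*(1/8058))*(-1/20378) + 73500 = (19030/4029)*(-1/20378) + 73500 = -9515/41051481 + 73500 = 3017283843985/41051481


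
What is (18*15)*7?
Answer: 1890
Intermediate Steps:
(18*15)*7 = 270*7 = 1890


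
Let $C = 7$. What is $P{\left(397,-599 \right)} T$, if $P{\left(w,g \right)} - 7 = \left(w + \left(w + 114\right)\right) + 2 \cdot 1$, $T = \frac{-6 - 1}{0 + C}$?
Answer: $-917$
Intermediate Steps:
$T = -1$ ($T = \frac{-6 - 1}{0 + 7} = - \frac{7}{7} = \left(-7\right) \frac{1}{7} = -1$)
$P{\left(w,g \right)} = 123 + 2 w$ ($P{\left(w,g \right)} = 7 + \left(\left(w + \left(w + 114\right)\right) + 2 \cdot 1\right) = 7 + \left(\left(w + \left(114 + w\right)\right) + 2\right) = 7 + \left(\left(114 + 2 w\right) + 2\right) = 7 + \left(116 + 2 w\right) = 123 + 2 w$)
$P{\left(397,-599 \right)} T = \left(123 + 2 \cdot 397\right) \left(-1\right) = \left(123 + 794\right) \left(-1\right) = 917 \left(-1\right) = -917$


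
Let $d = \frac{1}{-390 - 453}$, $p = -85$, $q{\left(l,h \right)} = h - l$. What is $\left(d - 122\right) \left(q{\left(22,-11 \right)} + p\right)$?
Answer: $\frac{12135946}{843} \approx 14396.0$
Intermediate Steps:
$d = - \frac{1}{843}$ ($d = \frac{1}{-843} = - \frac{1}{843} \approx -0.0011862$)
$\left(d - 122\right) \left(q{\left(22,-11 \right)} + p\right) = \left(- \frac{1}{843} - 122\right) \left(\left(-11 - 22\right) - 85\right) = - \frac{102847 \left(\left(-11 - 22\right) - 85\right)}{843} = - \frac{102847 \left(-33 - 85\right)}{843} = \left(- \frac{102847}{843}\right) \left(-118\right) = \frac{12135946}{843}$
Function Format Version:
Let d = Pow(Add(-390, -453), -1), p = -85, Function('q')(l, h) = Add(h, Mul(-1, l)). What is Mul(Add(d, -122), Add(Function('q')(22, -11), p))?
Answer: Rational(12135946, 843) ≈ 14396.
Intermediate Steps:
d = Rational(-1, 843) (d = Pow(-843, -1) = Rational(-1, 843) ≈ -0.0011862)
Mul(Add(d, -122), Add(Function('q')(22, -11), p)) = Mul(Add(Rational(-1, 843), -122), Add(Add(-11, Mul(-1, 22)), -85)) = Mul(Rational(-102847, 843), Add(Add(-11, -22), -85)) = Mul(Rational(-102847, 843), Add(-33, -85)) = Mul(Rational(-102847, 843), -118) = Rational(12135946, 843)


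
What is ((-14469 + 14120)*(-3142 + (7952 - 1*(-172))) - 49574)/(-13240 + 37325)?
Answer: -1788292/24085 ≈ -74.249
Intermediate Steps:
((-14469 + 14120)*(-3142 + (7952 - 1*(-172))) - 49574)/(-13240 + 37325) = (-349*(-3142 + (7952 + 172)) - 49574)/24085 = (-349*(-3142 + 8124) - 49574)*(1/24085) = (-349*4982 - 49574)*(1/24085) = (-1738718 - 49574)*(1/24085) = -1788292*1/24085 = -1788292/24085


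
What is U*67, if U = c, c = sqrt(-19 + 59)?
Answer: 134*sqrt(10) ≈ 423.75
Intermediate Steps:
c = 2*sqrt(10) (c = sqrt(40) = 2*sqrt(10) ≈ 6.3246)
U = 2*sqrt(10) ≈ 6.3246
U*67 = (2*sqrt(10))*67 = 134*sqrt(10)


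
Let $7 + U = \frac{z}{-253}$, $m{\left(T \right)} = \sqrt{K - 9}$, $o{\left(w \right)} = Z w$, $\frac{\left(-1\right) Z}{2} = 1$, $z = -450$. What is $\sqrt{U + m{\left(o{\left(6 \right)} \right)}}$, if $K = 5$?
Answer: $\frac{\sqrt{-334213 + 128018 i}}{253} \approx 0.43008 + 2.3251 i$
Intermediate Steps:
$Z = -2$ ($Z = \left(-2\right) 1 = -2$)
$o{\left(w \right)} = - 2 w$
$m{\left(T \right)} = 2 i$ ($m{\left(T \right)} = \sqrt{5 - 9} = \sqrt{-4} = 2 i$)
$U = - \frac{1321}{253}$ ($U = -7 - \frac{450}{-253} = -7 - - \frac{450}{253} = -7 + \frac{450}{253} = - \frac{1321}{253} \approx -5.2213$)
$\sqrt{U + m{\left(o{\left(6 \right)} \right)}} = \sqrt{- \frac{1321}{253} + 2 i}$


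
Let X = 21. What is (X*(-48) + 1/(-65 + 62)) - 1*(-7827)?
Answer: 20456/3 ≈ 6818.7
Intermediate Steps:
(X*(-48) + 1/(-65 + 62)) - 1*(-7827) = (21*(-48) + 1/(-65 + 62)) - 1*(-7827) = (-1008 + 1/(-3)) + 7827 = (-1008 - 1/3) + 7827 = -3025/3 + 7827 = 20456/3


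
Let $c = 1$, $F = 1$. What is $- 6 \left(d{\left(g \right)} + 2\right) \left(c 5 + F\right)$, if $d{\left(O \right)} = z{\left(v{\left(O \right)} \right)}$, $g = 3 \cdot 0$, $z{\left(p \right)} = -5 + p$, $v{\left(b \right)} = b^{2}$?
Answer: $108$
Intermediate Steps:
$g = 0$
$d{\left(O \right)} = -5 + O^{2}$
$- 6 \left(d{\left(g \right)} + 2\right) \left(c 5 + F\right) = - 6 \left(\left(-5 + 0^{2}\right) + 2\right) \left(1 \cdot 5 + 1\right) = - 6 \left(\left(-5 + 0\right) + 2\right) \left(5 + 1\right) = - 6 \left(-5 + 2\right) 6 = - 6 \left(\left(-3\right) 6\right) = \left(-6\right) \left(-18\right) = 108$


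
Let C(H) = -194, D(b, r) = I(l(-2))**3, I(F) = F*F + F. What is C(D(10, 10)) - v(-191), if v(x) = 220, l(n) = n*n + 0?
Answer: -414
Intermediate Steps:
l(n) = n**2 (l(n) = n**2 + 0 = n**2)
I(F) = F + F**2 (I(F) = F**2 + F = F + F**2)
D(b, r) = 8000 (D(b, r) = ((-2)**2*(1 + (-2)**2))**3 = (4*(1 + 4))**3 = (4*5)**3 = 20**3 = 8000)
C(D(10, 10)) - v(-191) = -194 - 1*220 = -194 - 220 = -414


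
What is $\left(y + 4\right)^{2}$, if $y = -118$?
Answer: $12996$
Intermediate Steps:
$\left(y + 4\right)^{2} = \left(-118 + 4\right)^{2} = \left(-114\right)^{2} = 12996$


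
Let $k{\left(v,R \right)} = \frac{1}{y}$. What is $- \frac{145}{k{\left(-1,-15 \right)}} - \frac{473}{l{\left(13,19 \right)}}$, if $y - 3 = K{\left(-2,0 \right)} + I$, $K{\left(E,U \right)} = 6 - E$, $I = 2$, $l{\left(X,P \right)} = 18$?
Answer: $- \frac{34403}{18} \approx -1911.3$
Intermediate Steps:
$y = 13$ ($y = 3 + \left(\left(6 - -2\right) + 2\right) = 3 + \left(\left(6 + 2\right) + 2\right) = 3 + \left(8 + 2\right) = 3 + 10 = 13$)
$k{\left(v,R \right)} = \frac{1}{13}$
$- \frac{145}{k{\left(-1,-15 \right)}} - \frac{473}{l{\left(13,19 \right)}} = - 145 \frac{1}{\frac{1}{13}} - \frac{473}{18} = \left(-145\right) 13 - \frac{473}{18} = -1885 - \frac{473}{18} = - \frac{34403}{18}$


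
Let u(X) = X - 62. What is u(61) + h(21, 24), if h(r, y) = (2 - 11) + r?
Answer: 11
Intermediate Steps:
h(r, y) = -9 + r
u(X) = -62 + X
u(61) + h(21, 24) = (-62 + 61) + (-9 + 21) = -1 + 12 = 11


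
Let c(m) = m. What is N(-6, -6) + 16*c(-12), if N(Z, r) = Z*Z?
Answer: -156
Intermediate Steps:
N(Z, r) = Z²
N(-6, -6) + 16*c(-12) = (-6)² + 16*(-12) = 36 - 192 = -156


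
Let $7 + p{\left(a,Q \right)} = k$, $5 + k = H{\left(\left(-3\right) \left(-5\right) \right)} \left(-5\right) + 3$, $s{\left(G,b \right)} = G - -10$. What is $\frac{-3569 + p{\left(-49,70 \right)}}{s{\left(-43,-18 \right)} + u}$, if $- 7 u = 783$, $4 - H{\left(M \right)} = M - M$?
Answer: $\frac{12593}{507} \approx 24.838$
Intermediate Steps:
$H{\left(M \right)} = 4$ ($H{\left(M \right)} = 4 - \left(M - M\right) = 4 - 0 = 4 + 0 = 4$)
$u = - \frac{783}{7}$ ($u = \left(- \frac{1}{7}\right) 783 = - \frac{783}{7} \approx -111.86$)
$s{\left(G,b \right)} = 10 + G$ ($s{\left(G,b \right)} = G + 10 = 10 + G$)
$k = -22$ ($k = -5 + \left(4 \left(-5\right) + 3\right) = -5 + \left(-20 + 3\right) = -5 - 17 = -22$)
$p{\left(a,Q \right)} = -29$ ($p{\left(a,Q \right)} = -7 - 22 = -29$)
$\frac{-3569 + p{\left(-49,70 \right)}}{s{\left(-43,-18 \right)} + u} = \frac{-3569 - 29}{\left(10 - 43\right) - \frac{783}{7}} = - \frac{3598}{-33 - \frac{783}{7}} = - \frac{3598}{- \frac{1014}{7}} = \left(-3598\right) \left(- \frac{7}{1014}\right) = \frac{12593}{507}$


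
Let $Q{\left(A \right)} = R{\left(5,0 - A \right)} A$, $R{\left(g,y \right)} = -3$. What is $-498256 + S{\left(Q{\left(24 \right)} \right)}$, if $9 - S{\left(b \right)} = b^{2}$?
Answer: $-503431$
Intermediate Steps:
$Q{\left(A \right)} = - 3 A$
$S{\left(b \right)} = 9 - b^{2}$
$-498256 + S{\left(Q{\left(24 \right)} \right)} = -498256 + \left(9 - \left(\left(-3\right) 24\right)^{2}\right) = -498256 + \left(9 - \left(-72\right)^{2}\right) = -498256 + \left(9 - 5184\right) = -498256 - 5175 = -503431$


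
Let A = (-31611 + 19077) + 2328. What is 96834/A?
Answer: -16139/1701 ≈ -9.4879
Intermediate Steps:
A = -10206 (A = -12534 + 2328 = -10206)
96834/A = 96834/(-10206) = 96834*(-1/10206) = -16139/1701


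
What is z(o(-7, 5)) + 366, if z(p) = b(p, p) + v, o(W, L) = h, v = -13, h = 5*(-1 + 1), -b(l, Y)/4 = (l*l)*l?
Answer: 353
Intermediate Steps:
b(l, Y) = -4*l**3 (b(l, Y) = -4*l*l*l = -4*l**2*l = -4*l**3)
h = 0 (h = 5*0 = 0)
o(W, L) = 0
z(p) = -13 - 4*p**3 (z(p) = -4*p**3 - 13 = -13 - 4*p**3)
z(o(-7, 5)) + 366 = (-13 - 4*0**3) + 366 = (-13 - 4*0) + 366 = (-13 + 0) + 366 = -13 + 366 = 353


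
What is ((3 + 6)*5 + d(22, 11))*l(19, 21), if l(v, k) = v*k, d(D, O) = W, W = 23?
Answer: 27132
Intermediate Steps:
d(D, O) = 23
l(v, k) = k*v
((3 + 6)*5 + d(22, 11))*l(19, 21) = ((3 + 6)*5 + 23)*(21*19) = (9*5 + 23)*399 = (45 + 23)*399 = 68*399 = 27132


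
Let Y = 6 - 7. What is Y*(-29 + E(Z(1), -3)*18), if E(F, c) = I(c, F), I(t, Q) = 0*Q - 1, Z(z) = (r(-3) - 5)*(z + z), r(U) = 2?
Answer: 47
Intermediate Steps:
Z(z) = -6*z (Z(z) = (2 - 5)*(z + z) = -6*z)
Y = -1
I(t, Q) = -1 (I(t, Q) = 0 - 1 = -1)
E(F, c) = -1
Y*(-29 + E(Z(1), -3)*18) = -(-29 - 1*18) = -(-29 - 18) = -1*(-47) = 47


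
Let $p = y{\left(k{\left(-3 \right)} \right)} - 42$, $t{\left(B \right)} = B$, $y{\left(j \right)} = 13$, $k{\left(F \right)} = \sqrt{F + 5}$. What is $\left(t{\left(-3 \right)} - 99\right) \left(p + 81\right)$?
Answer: $-5304$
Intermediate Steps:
$k{\left(F \right)} = \sqrt{5 + F}$
$p = -29$ ($p = 13 - 42 = -29$)
$\left(t{\left(-3 \right)} - 99\right) \left(p + 81\right) = \left(-3 - 99\right) \left(-29 + 81\right) = \left(-3 - 99\right) 52 = \left(-102\right) 52 = -5304$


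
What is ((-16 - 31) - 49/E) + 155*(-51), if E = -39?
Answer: -310079/39 ≈ -7950.7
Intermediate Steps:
((-16 - 31) - 49/E) + 155*(-51) = ((-16 - 31) - 49/(-39)) + 155*(-51) = (-47 - 49*(-1/39)) - 7905 = (-47 + 49/39) - 7905 = -1784/39 - 7905 = -310079/39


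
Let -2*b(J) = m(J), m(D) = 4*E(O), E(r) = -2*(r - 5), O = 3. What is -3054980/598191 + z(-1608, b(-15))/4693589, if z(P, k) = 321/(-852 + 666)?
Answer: -889006936446077/174075087244938 ≈ -5.1070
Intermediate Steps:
E(r) = 10 - 2*r (E(r) = -2*(-5 + r) = 10 - 2*r)
m(D) = 16 (m(D) = 4*(10 - 2*3) = 4*(10 - 6) = 4*4 = 16)
b(J) = -8 (b(J) = -1/2*16 = -8)
z(P, k) = -107/62 (z(P, k) = 321/(-186) = 321*(-1/186) = -107/62)
-3054980/598191 + z(-1608, b(-15))/4693589 = -3054980/598191 - 107/62/4693589 = -3054980*1/598191 - 107/62*1/4693589 = -3054980/598191 - 107/291002518 = -889006936446077/174075087244938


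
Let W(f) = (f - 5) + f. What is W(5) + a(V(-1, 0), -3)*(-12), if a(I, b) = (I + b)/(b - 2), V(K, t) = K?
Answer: -23/5 ≈ -4.6000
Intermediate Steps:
a(I, b) = (I + b)/(-2 + b)
W(f) = -5 + 2*f (W(f) = (-5 + f) + f = -5 + 2*f)
W(5) + a(V(-1, 0), -3)*(-12) = (-5 + 2*5) + ((-1 - 3)/(-2 - 3))*(-12) = (-5 + 10) + (-4/(-5))*(-12) = 5 - 1/5*(-4)*(-12) = 5 + (4/5)*(-12) = 5 - 48/5 = -23/5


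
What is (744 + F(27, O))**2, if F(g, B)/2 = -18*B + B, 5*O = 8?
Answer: 11888704/25 ≈ 4.7555e+5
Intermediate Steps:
O = 8/5 (O = (1/5)*8 = 8/5 ≈ 1.6000)
F(g, B) = -34*B (F(g, B) = 2*(-18*B + B) = 2*(-17*B) = -34*B)
(744 + F(27, O))**2 = (744 - 34*8/5)**2 = (744 - 272/5)**2 = (3448/5)**2 = 11888704/25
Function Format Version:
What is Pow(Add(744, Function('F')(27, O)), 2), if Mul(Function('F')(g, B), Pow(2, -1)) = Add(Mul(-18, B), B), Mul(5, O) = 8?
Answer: Rational(11888704, 25) ≈ 4.7555e+5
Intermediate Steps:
O = Rational(8, 5) (O = Mul(Rational(1, 5), 8) = Rational(8, 5) ≈ 1.6000)
Function('F')(g, B) = Mul(-34, B) (Function('F')(g, B) = Mul(2, Add(Mul(-18, B), B)) = Mul(2, Mul(-17, B)) = Mul(-34, B))
Pow(Add(744, Function('F')(27, O)), 2) = Pow(Add(744, Mul(-34, Rational(8, 5))), 2) = Pow(Add(744, Rational(-272, 5)), 2) = Pow(Rational(3448, 5), 2) = Rational(11888704, 25)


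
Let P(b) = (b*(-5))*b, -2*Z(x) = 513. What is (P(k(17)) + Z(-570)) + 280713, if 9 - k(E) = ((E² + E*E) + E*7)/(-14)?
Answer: 51582829/196 ≈ 2.6318e+5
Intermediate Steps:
Z(x) = -513/2 (Z(x) = -½*513 = -513/2)
k(E) = 9 + E/2 + E²/7 (k(E) = 9 - ((E² + E*E) + E*7)/(-14) = 9 - ((E² + E²) + 7*E)*(-1)/14 = 9 - (2*E² + 7*E)*(-1)/14 = 9 - (-E/2 - E²/7) = 9 + (E/2 + E²/7) = 9 + E/2 + E²/7)
P(b) = -5*b² (P(b) = (-5*b)*b = -5*b²)
(P(k(17)) + Z(-570)) + 280713 = (-5*(9 + (½)*17 + (⅐)*17²)² - 513/2) + 280713 = (-5*(9 + 17/2 + (⅐)*289)² - 513/2) + 280713 = (-5*(9 + 17/2 + 289/7)² - 513/2) + 280713 = (-5*(823/14)² - 513/2) + 280713 = (-5*677329/196 - 513/2) + 280713 = (-3386645/196 - 513/2) + 280713 = -3436919/196 + 280713 = 51582829/196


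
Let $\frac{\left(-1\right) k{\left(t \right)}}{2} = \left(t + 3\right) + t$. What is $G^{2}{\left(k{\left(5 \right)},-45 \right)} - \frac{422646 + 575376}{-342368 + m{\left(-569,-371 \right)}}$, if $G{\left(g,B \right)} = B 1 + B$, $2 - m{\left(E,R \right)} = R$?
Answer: $\frac{2771157522}{341995} \approx 8102.9$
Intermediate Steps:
$k{\left(t \right)} = -6 - 4 t$ ($k{\left(t \right)} = - 2 \left(\left(t + 3\right) + t\right) = - 2 \left(\left(3 + t\right) + t\right) = - 2 \left(3 + 2 t\right) = -6 - 4 t$)
$m{\left(E,R \right)} = 2 - R$
$G{\left(g,B \right)} = 2 B$ ($G{\left(g,B \right)} = B + B = 2 B$)
$G^{2}{\left(k{\left(5 \right)},-45 \right)} - \frac{422646 + 575376}{-342368 + m{\left(-569,-371 \right)}} = \left(2 \left(-45\right)\right)^{2} - \frac{422646 + 575376}{-342368 + \left(2 - -371\right)} = \left(-90\right)^{2} - \frac{998022}{-342368 + \left(2 + 371\right)} = 8100 - \frac{998022}{-342368 + 373} = 8100 - \frac{998022}{-341995} = 8100 - 998022 \left(- \frac{1}{341995}\right) = 8100 - - \frac{998022}{341995} = 8100 + \frac{998022}{341995} = \frac{2771157522}{341995}$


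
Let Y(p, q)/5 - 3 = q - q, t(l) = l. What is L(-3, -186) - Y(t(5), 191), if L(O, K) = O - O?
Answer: -15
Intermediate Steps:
Y(p, q) = 15 (Y(p, q) = 15 + 5*(q - q) = 15 + 5*0 = 15 + 0 = 15)
L(O, K) = 0
L(-3, -186) - Y(t(5), 191) = 0 - 1*15 = 0 - 15 = -15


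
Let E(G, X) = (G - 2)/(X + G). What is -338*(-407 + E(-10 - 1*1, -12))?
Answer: 3159624/23 ≈ 1.3738e+5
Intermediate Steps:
E(G, X) = (-2 + G)/(G + X)
-338*(-407 + E(-10 - 1*1, -12)) = -338*(-407 + (-2 + (-10 - 1*1))/((-10 - 1*1) - 12)) = -338*(-407 + (-2 + (-10 - 1))/((-10 - 1) - 12)) = -338*(-407 + (-2 - 11)/(-11 - 12)) = -338*(-407 - 13/(-23)) = -338*(-407 - 1/23*(-13)) = -338*(-407 + 13/23) = -338*(-9348/23) = 3159624/23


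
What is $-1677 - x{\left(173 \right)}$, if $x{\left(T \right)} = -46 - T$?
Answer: $-1458$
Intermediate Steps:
$-1677 - x{\left(173 \right)} = -1677 - \left(-46 - 173\right) = -1677 - -219 = -1677 + 219 = -1458$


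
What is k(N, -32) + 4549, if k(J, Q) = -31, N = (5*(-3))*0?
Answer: 4518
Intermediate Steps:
N = 0 (N = -15*0 = 0)
k(N, -32) + 4549 = -31 + 4549 = 4518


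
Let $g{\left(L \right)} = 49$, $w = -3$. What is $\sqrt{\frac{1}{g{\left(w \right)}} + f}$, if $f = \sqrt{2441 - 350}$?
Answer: $\frac{\sqrt{1 + 49 \sqrt{2091}}}{7} \approx 6.7637$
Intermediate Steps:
$f = \sqrt{2091} \approx 45.727$
$\sqrt{\frac{1}{g{\left(w \right)}} + f} = \sqrt{\frac{1}{49} + \sqrt{2091}}$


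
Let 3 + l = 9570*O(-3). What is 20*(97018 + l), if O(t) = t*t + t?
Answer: 3088700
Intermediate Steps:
O(t) = t + t**2 (O(t) = t**2 + t = t + t**2)
l = 57417 (l = -3 + 9570*(-3*(1 - 3)) = -3 + 9570*(-3*(-2)) = -3 + 9570*6 = -3 + 57420 = 57417)
20*(97018 + l) = 20*(97018 + 57417) = 20*154435 = 3088700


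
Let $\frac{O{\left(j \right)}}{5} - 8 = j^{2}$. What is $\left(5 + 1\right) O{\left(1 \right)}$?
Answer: $270$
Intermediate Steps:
$O{\left(j \right)} = 40 + 5 j^{2}$
$\left(5 + 1\right) O{\left(1 \right)} = \left(5 + 1\right) \left(40 + 5 \cdot 1^{2}\right) = 6 \left(40 + 5 \cdot 1\right) = 6 \left(40 + 5\right) = 6 \cdot 45 = 270$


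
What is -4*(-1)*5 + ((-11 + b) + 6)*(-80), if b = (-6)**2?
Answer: -2460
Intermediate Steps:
b = 36
-4*(-1)*5 + ((-11 + b) + 6)*(-80) = -4*(-1)*5 + ((-11 + 36) + 6)*(-80) = 4*5 + (25 + 6)*(-80) = 20 + 31*(-80) = 20 - 2480 = -2460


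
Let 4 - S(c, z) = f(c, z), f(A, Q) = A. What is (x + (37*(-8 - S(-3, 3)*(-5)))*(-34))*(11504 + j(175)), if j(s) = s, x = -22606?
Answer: -660704388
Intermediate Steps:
S(c, z) = 4 - c
(x + (37*(-8 - S(-3, 3)*(-5)))*(-34))*(11504 + j(175)) = (-22606 + (37*(-8 - (4 - 1*(-3))*(-5)))*(-34))*(11504 + 175) = (-22606 + (37*(-8 - (4 + 3)*(-5)))*(-34))*11679 = (-22606 + (37*(-8 - 7*(-5)))*(-34))*11679 = (-22606 + (37*(-8 - 1*(-35)))*(-34))*11679 = (-22606 + (37*(-8 + 35))*(-34))*11679 = (-22606 + (37*27)*(-34))*11679 = (-22606 + 999*(-34))*11679 = (-22606 - 33966)*11679 = -56572*11679 = -660704388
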